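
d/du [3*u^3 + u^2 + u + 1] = 9*u^2 + 2*u + 1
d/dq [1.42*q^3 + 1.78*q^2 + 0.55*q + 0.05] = 4.26*q^2 + 3.56*q + 0.55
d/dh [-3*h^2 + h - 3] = 1 - 6*h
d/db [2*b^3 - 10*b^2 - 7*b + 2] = 6*b^2 - 20*b - 7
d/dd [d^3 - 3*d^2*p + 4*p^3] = 3*d*(d - 2*p)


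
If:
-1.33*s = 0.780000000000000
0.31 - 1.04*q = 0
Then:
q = 0.30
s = -0.59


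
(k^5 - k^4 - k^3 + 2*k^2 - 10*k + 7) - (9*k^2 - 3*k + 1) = k^5 - k^4 - k^3 - 7*k^2 - 7*k + 6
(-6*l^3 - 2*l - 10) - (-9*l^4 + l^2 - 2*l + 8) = 9*l^4 - 6*l^3 - l^2 - 18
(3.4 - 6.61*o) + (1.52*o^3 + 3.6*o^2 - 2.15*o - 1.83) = 1.52*o^3 + 3.6*o^2 - 8.76*o + 1.57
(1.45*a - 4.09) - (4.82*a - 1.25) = -3.37*a - 2.84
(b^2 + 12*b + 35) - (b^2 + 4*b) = 8*b + 35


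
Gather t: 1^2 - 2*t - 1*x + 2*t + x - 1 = 0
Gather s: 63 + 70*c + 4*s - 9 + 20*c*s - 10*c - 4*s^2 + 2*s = 60*c - 4*s^2 + s*(20*c + 6) + 54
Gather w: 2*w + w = 3*w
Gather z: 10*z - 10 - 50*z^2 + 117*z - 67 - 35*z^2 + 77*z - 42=-85*z^2 + 204*z - 119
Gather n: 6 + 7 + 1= 14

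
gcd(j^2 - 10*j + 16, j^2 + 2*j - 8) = j - 2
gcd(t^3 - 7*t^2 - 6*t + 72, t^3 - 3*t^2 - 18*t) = t^2 - 3*t - 18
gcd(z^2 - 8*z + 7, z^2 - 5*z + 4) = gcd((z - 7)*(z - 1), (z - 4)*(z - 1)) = z - 1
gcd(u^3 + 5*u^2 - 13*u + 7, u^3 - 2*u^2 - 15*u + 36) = 1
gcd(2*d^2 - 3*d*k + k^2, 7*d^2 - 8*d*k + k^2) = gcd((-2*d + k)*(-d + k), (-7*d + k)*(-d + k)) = d - k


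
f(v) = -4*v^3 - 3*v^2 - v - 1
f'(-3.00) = -91.00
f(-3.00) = 83.00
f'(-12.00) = -1657.00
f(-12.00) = 6491.00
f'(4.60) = -282.52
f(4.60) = -458.42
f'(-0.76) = -3.37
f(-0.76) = -0.22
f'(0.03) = -1.19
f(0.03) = -1.03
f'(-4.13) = -180.90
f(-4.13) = 233.74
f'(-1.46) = -17.82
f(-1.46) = 6.51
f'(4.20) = -237.88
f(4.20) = -354.47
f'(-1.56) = -20.84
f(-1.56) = 8.44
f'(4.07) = -224.20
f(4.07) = -324.44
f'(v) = -12*v^2 - 6*v - 1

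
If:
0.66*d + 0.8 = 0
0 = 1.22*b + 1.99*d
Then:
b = 1.98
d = -1.21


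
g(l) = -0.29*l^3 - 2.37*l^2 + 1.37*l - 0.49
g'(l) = -0.87*l^2 - 4.74*l + 1.37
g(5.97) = -138.49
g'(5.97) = -57.94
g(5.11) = -94.07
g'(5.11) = -45.57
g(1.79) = -7.29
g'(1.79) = -9.90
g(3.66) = -41.44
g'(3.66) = -27.63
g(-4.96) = -30.20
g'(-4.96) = 3.48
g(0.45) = -0.38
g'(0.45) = -0.94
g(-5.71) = -31.60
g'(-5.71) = 0.07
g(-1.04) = -4.15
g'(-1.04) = 5.36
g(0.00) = -0.49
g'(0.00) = 1.37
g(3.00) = -25.54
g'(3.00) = -20.68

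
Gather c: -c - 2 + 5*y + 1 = -c + 5*y - 1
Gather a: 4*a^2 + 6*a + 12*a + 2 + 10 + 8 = 4*a^2 + 18*a + 20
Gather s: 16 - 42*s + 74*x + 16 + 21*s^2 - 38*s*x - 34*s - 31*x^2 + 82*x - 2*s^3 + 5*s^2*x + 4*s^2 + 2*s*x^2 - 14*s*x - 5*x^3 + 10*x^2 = -2*s^3 + s^2*(5*x + 25) + s*(2*x^2 - 52*x - 76) - 5*x^3 - 21*x^2 + 156*x + 32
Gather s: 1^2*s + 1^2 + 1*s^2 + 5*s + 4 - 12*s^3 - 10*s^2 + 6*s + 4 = -12*s^3 - 9*s^2 + 12*s + 9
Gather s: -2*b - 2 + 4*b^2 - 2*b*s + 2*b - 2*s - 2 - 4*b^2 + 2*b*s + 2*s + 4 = 0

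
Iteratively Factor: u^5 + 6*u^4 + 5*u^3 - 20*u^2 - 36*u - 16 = (u - 2)*(u^4 + 8*u^3 + 21*u^2 + 22*u + 8) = (u - 2)*(u + 4)*(u^3 + 4*u^2 + 5*u + 2) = (u - 2)*(u + 2)*(u + 4)*(u^2 + 2*u + 1) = (u - 2)*(u + 1)*(u + 2)*(u + 4)*(u + 1)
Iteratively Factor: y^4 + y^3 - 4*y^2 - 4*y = (y)*(y^3 + y^2 - 4*y - 4) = y*(y + 2)*(y^2 - y - 2) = y*(y - 2)*(y + 2)*(y + 1)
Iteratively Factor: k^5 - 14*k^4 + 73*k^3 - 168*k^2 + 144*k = (k - 3)*(k^4 - 11*k^3 + 40*k^2 - 48*k) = (k - 4)*(k - 3)*(k^3 - 7*k^2 + 12*k) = k*(k - 4)*(k - 3)*(k^2 - 7*k + 12) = k*(k - 4)*(k - 3)^2*(k - 4)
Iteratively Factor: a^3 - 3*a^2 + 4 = (a - 2)*(a^2 - a - 2) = (a - 2)*(a + 1)*(a - 2)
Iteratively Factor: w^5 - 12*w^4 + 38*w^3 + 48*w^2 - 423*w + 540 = (w - 3)*(w^4 - 9*w^3 + 11*w^2 + 81*w - 180) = (w - 3)*(w + 3)*(w^3 - 12*w^2 + 47*w - 60) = (w - 4)*(w - 3)*(w + 3)*(w^2 - 8*w + 15) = (w - 5)*(w - 4)*(w - 3)*(w + 3)*(w - 3)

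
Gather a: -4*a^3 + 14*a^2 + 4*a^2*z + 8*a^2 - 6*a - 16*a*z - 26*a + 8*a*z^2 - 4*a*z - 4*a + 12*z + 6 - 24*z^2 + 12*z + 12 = -4*a^3 + a^2*(4*z + 22) + a*(8*z^2 - 20*z - 36) - 24*z^2 + 24*z + 18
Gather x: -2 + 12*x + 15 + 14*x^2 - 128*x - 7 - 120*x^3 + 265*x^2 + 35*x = -120*x^3 + 279*x^2 - 81*x + 6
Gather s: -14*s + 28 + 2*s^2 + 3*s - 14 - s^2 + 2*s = s^2 - 9*s + 14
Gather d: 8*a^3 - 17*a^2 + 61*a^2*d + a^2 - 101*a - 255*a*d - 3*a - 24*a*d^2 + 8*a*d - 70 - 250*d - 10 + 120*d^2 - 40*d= 8*a^3 - 16*a^2 - 104*a + d^2*(120 - 24*a) + d*(61*a^2 - 247*a - 290) - 80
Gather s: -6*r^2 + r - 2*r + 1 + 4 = -6*r^2 - r + 5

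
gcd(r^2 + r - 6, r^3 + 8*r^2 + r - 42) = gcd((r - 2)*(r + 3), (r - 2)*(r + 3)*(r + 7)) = r^2 + r - 6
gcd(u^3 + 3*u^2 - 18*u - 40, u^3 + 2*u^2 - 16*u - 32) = u^2 - 2*u - 8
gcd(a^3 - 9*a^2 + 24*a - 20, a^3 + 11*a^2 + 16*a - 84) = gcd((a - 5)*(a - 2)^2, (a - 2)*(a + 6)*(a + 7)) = a - 2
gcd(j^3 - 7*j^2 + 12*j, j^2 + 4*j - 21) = j - 3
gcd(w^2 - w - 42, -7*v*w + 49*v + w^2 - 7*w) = w - 7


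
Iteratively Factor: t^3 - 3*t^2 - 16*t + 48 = (t - 4)*(t^2 + t - 12) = (t - 4)*(t - 3)*(t + 4)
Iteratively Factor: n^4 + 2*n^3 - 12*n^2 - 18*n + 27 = (n + 3)*(n^3 - n^2 - 9*n + 9) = (n - 3)*(n + 3)*(n^2 + 2*n - 3) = (n - 3)*(n + 3)^2*(n - 1)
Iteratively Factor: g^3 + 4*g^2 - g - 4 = (g - 1)*(g^2 + 5*g + 4) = (g - 1)*(g + 1)*(g + 4)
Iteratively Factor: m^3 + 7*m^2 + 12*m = (m)*(m^2 + 7*m + 12) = m*(m + 3)*(m + 4)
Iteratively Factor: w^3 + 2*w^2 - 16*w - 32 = (w + 4)*(w^2 - 2*w - 8) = (w + 2)*(w + 4)*(w - 4)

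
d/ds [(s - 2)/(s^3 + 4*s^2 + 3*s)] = (s*(s^2 + 4*s + 3) - (s - 2)*(3*s^2 + 8*s + 3))/(s^2*(s^2 + 4*s + 3)^2)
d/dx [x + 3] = 1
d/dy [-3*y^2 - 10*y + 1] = -6*y - 10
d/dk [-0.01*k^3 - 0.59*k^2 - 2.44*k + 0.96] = -0.03*k^2 - 1.18*k - 2.44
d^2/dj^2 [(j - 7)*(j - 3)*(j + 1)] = 6*j - 18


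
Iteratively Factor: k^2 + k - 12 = (k - 3)*(k + 4)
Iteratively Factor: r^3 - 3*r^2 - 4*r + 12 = (r + 2)*(r^2 - 5*r + 6) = (r - 3)*(r + 2)*(r - 2)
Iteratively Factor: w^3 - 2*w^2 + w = (w)*(w^2 - 2*w + 1) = w*(w - 1)*(w - 1)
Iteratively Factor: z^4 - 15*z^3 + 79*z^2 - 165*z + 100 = (z - 1)*(z^3 - 14*z^2 + 65*z - 100) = (z - 5)*(z - 1)*(z^2 - 9*z + 20) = (z - 5)^2*(z - 1)*(z - 4)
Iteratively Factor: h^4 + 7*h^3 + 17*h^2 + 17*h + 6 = (h + 2)*(h^3 + 5*h^2 + 7*h + 3) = (h + 2)*(h + 3)*(h^2 + 2*h + 1) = (h + 1)*(h + 2)*(h + 3)*(h + 1)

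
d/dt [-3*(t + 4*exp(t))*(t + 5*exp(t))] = -27*t*exp(t) - 6*t - 120*exp(2*t) - 27*exp(t)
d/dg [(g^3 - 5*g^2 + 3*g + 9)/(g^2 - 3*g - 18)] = (g^4 - 6*g^3 - 42*g^2 + 162*g - 27)/(g^4 - 6*g^3 - 27*g^2 + 108*g + 324)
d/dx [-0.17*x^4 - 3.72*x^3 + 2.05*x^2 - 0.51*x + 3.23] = -0.68*x^3 - 11.16*x^2 + 4.1*x - 0.51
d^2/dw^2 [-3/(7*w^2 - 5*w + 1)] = 6*(49*w^2 - 35*w - (14*w - 5)^2 + 7)/(7*w^2 - 5*w + 1)^3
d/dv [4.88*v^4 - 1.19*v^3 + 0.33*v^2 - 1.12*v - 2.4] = 19.52*v^3 - 3.57*v^2 + 0.66*v - 1.12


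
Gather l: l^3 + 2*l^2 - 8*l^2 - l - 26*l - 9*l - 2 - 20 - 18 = l^3 - 6*l^2 - 36*l - 40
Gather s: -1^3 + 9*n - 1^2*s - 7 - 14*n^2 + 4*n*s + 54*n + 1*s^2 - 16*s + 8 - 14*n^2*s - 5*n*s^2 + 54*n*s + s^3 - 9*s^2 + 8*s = -14*n^2 + 63*n + s^3 + s^2*(-5*n - 8) + s*(-14*n^2 + 58*n - 9)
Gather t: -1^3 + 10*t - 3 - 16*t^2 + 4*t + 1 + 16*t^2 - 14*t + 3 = 0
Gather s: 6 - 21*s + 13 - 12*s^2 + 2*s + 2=-12*s^2 - 19*s + 21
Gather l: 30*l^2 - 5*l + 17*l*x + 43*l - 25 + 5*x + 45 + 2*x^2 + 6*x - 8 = 30*l^2 + l*(17*x + 38) + 2*x^2 + 11*x + 12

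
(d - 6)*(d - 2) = d^2 - 8*d + 12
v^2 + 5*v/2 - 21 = (v - 7/2)*(v + 6)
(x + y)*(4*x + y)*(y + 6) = 4*x^2*y + 24*x^2 + 5*x*y^2 + 30*x*y + y^3 + 6*y^2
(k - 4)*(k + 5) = k^2 + k - 20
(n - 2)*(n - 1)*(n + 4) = n^3 + n^2 - 10*n + 8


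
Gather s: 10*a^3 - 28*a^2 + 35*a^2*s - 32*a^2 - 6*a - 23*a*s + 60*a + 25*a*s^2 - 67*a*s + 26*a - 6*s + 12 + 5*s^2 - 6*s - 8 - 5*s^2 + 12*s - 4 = 10*a^3 - 60*a^2 + 25*a*s^2 + 80*a + s*(35*a^2 - 90*a)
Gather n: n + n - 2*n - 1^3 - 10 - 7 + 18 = 0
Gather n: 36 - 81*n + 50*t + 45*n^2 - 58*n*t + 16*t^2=45*n^2 + n*(-58*t - 81) + 16*t^2 + 50*t + 36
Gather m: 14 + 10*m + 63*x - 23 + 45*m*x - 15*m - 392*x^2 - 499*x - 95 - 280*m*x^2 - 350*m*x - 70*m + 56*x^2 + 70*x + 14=m*(-280*x^2 - 305*x - 75) - 336*x^2 - 366*x - 90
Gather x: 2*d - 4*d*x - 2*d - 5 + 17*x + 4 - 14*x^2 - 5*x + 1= -14*x^2 + x*(12 - 4*d)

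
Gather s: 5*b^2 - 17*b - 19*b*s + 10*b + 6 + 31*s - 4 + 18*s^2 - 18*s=5*b^2 - 7*b + 18*s^2 + s*(13 - 19*b) + 2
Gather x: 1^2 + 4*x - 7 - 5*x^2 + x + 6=-5*x^2 + 5*x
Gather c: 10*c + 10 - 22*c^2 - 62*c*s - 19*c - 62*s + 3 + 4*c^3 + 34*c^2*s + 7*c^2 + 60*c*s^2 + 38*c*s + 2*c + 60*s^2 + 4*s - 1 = 4*c^3 + c^2*(34*s - 15) + c*(60*s^2 - 24*s - 7) + 60*s^2 - 58*s + 12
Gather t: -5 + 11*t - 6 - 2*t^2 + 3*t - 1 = -2*t^2 + 14*t - 12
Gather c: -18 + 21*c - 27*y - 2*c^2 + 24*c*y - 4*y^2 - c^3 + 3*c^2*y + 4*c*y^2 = -c^3 + c^2*(3*y - 2) + c*(4*y^2 + 24*y + 21) - 4*y^2 - 27*y - 18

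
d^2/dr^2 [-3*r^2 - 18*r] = -6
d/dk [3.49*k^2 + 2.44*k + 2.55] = 6.98*k + 2.44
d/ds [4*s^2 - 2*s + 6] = 8*s - 2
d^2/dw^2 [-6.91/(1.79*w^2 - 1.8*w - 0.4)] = (-44.280662*w^2 + 44.52804*w + 6.91*(3.58*w - 1.8)*(7.16*w - 3.6) + 9.89512)/(-1.79*w^2 + 1.8*w + 0.4)^3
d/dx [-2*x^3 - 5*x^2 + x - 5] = -6*x^2 - 10*x + 1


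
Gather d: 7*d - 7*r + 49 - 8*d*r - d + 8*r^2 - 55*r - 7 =d*(6 - 8*r) + 8*r^2 - 62*r + 42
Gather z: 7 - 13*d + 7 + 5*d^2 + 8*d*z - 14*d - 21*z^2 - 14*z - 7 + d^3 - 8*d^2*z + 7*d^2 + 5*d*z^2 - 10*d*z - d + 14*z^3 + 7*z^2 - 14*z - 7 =d^3 + 12*d^2 - 28*d + 14*z^3 + z^2*(5*d - 14) + z*(-8*d^2 - 2*d - 28)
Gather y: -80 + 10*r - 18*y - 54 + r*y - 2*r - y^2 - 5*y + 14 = 8*r - y^2 + y*(r - 23) - 120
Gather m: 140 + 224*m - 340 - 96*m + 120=128*m - 80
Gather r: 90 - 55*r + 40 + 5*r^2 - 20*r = 5*r^2 - 75*r + 130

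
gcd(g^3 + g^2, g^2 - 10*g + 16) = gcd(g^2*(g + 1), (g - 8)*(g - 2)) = 1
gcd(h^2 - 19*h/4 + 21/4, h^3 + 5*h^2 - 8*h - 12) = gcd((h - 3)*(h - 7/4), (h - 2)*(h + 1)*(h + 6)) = 1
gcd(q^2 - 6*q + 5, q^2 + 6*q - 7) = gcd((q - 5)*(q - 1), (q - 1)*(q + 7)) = q - 1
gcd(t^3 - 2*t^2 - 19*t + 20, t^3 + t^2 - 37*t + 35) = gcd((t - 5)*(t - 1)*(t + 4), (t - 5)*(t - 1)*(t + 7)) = t^2 - 6*t + 5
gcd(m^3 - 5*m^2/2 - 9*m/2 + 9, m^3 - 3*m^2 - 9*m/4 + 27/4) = m^2 - 9*m/2 + 9/2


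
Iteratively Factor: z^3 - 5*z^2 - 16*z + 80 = (z - 5)*(z^2 - 16) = (z - 5)*(z - 4)*(z + 4)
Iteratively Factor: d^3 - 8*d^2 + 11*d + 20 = (d - 5)*(d^2 - 3*d - 4) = (d - 5)*(d - 4)*(d + 1)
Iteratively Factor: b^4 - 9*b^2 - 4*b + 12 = (b - 1)*(b^3 + b^2 - 8*b - 12) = (b - 1)*(b + 2)*(b^2 - b - 6) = (b - 3)*(b - 1)*(b + 2)*(b + 2)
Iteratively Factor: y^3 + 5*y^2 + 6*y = (y + 2)*(y^2 + 3*y) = (y + 2)*(y + 3)*(y)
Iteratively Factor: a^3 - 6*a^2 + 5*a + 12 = (a - 4)*(a^2 - 2*a - 3) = (a - 4)*(a - 3)*(a + 1)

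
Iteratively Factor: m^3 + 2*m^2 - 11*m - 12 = (m + 4)*(m^2 - 2*m - 3) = (m + 1)*(m + 4)*(m - 3)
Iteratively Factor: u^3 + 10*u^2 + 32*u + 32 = (u + 4)*(u^2 + 6*u + 8) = (u + 4)^2*(u + 2)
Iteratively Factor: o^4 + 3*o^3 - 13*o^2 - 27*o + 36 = (o + 3)*(o^3 - 13*o + 12) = (o - 1)*(o + 3)*(o^2 + o - 12) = (o - 3)*(o - 1)*(o + 3)*(o + 4)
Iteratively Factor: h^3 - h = (h)*(h^2 - 1) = h*(h + 1)*(h - 1)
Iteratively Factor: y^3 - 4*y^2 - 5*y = (y - 5)*(y^2 + y) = (y - 5)*(y + 1)*(y)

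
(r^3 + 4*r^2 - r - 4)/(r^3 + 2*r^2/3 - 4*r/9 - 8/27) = 27*(r^3 + 4*r^2 - r - 4)/(27*r^3 + 18*r^2 - 12*r - 8)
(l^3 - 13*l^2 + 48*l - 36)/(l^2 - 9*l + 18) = (l^2 - 7*l + 6)/(l - 3)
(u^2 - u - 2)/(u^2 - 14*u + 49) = (u^2 - u - 2)/(u^2 - 14*u + 49)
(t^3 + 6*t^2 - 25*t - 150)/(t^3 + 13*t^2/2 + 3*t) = 2*(t^2 - 25)/(t*(2*t + 1))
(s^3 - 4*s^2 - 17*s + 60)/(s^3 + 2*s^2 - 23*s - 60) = (s - 3)/(s + 3)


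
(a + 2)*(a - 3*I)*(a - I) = a^3 + 2*a^2 - 4*I*a^2 - 3*a - 8*I*a - 6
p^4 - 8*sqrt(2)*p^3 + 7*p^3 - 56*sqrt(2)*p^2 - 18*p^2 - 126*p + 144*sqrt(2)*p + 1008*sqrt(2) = (p + 7)*(p - 8*sqrt(2))*(p - 3*sqrt(2))*(p + 3*sqrt(2))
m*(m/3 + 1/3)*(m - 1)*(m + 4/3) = m^4/3 + 4*m^3/9 - m^2/3 - 4*m/9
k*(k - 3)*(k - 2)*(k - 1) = k^4 - 6*k^3 + 11*k^2 - 6*k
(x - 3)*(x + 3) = x^2 - 9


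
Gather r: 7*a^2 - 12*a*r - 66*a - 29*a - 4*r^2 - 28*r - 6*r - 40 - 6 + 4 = 7*a^2 - 95*a - 4*r^2 + r*(-12*a - 34) - 42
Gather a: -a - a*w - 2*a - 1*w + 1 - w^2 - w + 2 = a*(-w - 3) - w^2 - 2*w + 3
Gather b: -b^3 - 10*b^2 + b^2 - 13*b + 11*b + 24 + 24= -b^3 - 9*b^2 - 2*b + 48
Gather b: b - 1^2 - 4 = b - 5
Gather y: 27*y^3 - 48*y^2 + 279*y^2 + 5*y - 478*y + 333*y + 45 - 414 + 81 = 27*y^3 + 231*y^2 - 140*y - 288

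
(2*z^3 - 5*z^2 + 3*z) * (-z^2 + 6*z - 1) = -2*z^5 + 17*z^4 - 35*z^3 + 23*z^2 - 3*z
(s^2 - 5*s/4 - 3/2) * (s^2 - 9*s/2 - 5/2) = s^4 - 23*s^3/4 + 13*s^2/8 + 79*s/8 + 15/4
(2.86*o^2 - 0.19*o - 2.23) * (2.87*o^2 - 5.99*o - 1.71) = 8.2082*o^4 - 17.6767*o^3 - 10.1526*o^2 + 13.6826*o + 3.8133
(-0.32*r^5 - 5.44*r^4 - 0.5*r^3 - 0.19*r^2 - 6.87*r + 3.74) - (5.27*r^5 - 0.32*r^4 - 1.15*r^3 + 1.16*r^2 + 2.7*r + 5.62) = -5.59*r^5 - 5.12*r^4 + 0.65*r^3 - 1.35*r^2 - 9.57*r - 1.88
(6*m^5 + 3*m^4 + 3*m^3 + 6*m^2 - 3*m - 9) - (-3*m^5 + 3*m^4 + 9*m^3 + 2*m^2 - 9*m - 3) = 9*m^5 - 6*m^3 + 4*m^2 + 6*m - 6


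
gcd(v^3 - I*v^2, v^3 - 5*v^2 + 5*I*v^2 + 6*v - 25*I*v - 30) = v - I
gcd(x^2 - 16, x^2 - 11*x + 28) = x - 4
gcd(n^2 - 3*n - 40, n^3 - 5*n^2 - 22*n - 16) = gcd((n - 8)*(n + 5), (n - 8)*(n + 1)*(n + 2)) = n - 8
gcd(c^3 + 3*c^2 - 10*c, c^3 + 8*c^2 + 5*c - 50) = c^2 + 3*c - 10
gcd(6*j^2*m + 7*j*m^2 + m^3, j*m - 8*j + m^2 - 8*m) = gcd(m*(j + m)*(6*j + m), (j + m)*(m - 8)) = j + m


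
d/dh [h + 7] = 1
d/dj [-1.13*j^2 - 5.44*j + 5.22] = -2.26*j - 5.44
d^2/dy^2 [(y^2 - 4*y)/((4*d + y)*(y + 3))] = 2*(y*(4*d + y)^2*(y - 4) + y*(4*d + y)*(y - 4)*(y + 3) + y*(y - 4)*(y + 3)^2 + 2*(2 - y)*(4*d + y)^2*(y + 3) + 2*(2 - y)*(4*d + y)*(y + 3)^2 + (4*d + y)^2*(y + 3)^2)/((4*d + y)^3*(y + 3)^3)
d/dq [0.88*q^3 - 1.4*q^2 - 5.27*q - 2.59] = 2.64*q^2 - 2.8*q - 5.27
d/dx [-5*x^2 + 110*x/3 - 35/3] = 110/3 - 10*x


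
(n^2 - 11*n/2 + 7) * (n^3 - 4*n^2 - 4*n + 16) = n^5 - 19*n^4/2 + 25*n^3 + 10*n^2 - 116*n + 112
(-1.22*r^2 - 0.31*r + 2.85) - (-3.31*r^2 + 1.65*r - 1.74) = 2.09*r^2 - 1.96*r + 4.59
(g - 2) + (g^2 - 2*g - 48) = g^2 - g - 50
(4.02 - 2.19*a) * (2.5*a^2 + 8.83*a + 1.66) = -5.475*a^3 - 9.2877*a^2 + 31.8612*a + 6.6732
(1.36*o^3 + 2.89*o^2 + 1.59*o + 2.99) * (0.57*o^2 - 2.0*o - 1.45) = 0.7752*o^5 - 1.0727*o^4 - 6.8457*o^3 - 5.6662*o^2 - 8.2855*o - 4.3355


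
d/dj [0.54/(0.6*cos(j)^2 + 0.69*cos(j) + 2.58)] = (0.648*cos(j) + 0.3726)*sin(j)/(0.6*cos(j)^2 + 0.69*cos(j) + 2.58)^2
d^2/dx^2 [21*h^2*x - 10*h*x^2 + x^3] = -20*h + 6*x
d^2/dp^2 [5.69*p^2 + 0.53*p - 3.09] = 11.3800000000000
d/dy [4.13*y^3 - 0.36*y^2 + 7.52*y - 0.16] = 12.39*y^2 - 0.72*y + 7.52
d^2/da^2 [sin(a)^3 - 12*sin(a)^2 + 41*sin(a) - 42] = -9*sin(a)^3 + 48*sin(a)^2 - 35*sin(a) - 24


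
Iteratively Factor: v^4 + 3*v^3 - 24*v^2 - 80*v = (v + 4)*(v^3 - v^2 - 20*v) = (v + 4)^2*(v^2 - 5*v) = v*(v + 4)^2*(v - 5)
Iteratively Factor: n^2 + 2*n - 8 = (n - 2)*(n + 4)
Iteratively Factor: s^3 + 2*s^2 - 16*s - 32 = (s - 4)*(s^2 + 6*s + 8) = (s - 4)*(s + 2)*(s + 4)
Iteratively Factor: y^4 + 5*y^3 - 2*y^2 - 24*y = (y - 2)*(y^3 + 7*y^2 + 12*y) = (y - 2)*(y + 3)*(y^2 + 4*y) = y*(y - 2)*(y + 3)*(y + 4)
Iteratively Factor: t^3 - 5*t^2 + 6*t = (t)*(t^2 - 5*t + 6) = t*(t - 2)*(t - 3)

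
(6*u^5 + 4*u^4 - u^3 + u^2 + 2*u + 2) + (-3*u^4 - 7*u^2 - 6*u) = 6*u^5 + u^4 - u^3 - 6*u^2 - 4*u + 2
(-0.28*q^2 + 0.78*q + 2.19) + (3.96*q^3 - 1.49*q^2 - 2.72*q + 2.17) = 3.96*q^3 - 1.77*q^2 - 1.94*q + 4.36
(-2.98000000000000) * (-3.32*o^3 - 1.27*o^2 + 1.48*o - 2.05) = 9.8936*o^3 + 3.7846*o^2 - 4.4104*o + 6.109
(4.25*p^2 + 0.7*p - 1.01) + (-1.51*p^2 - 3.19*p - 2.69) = 2.74*p^2 - 2.49*p - 3.7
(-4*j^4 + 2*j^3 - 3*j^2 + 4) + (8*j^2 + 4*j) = -4*j^4 + 2*j^3 + 5*j^2 + 4*j + 4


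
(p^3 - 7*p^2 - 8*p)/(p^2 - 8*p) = p + 1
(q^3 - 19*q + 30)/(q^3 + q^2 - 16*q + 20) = (q - 3)/(q - 2)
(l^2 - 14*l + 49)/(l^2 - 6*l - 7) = (l - 7)/(l + 1)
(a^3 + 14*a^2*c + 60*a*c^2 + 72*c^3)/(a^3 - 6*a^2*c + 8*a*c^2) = (a^3 + 14*a^2*c + 60*a*c^2 + 72*c^3)/(a*(a^2 - 6*a*c + 8*c^2))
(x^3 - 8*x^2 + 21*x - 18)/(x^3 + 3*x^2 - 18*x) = (x^2 - 5*x + 6)/(x*(x + 6))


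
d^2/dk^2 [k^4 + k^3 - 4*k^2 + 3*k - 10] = 12*k^2 + 6*k - 8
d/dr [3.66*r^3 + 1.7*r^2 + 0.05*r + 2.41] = 10.98*r^2 + 3.4*r + 0.05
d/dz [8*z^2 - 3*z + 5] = 16*z - 3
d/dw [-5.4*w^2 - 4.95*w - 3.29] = -10.8*w - 4.95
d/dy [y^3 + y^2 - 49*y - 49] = 3*y^2 + 2*y - 49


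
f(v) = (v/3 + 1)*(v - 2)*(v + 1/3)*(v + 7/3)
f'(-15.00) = -3654.52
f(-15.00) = 12632.89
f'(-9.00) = -664.74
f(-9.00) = 1271.11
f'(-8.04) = -447.32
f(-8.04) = 741.81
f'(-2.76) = -0.47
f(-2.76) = -0.39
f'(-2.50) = 1.27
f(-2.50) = -0.27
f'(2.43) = 31.57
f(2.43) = 10.24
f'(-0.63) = -2.88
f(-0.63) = 1.05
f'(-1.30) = 0.41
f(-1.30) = 1.87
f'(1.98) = 16.28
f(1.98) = -0.33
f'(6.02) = 408.44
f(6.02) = 641.46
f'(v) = (v/3 + 1)*(v - 2)*(v + 1/3) + (v/3 + 1)*(v - 2)*(v + 7/3) + (v/3 + 1)*(v + 1/3)*(v + 7/3) + (v - 2)*(v + 1/3)*(v + 7/3)/3 = 4*v^3/3 + 11*v^2/3 - 46*v/27 - 137/27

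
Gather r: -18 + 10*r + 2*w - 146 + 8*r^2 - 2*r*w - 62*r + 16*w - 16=8*r^2 + r*(-2*w - 52) + 18*w - 180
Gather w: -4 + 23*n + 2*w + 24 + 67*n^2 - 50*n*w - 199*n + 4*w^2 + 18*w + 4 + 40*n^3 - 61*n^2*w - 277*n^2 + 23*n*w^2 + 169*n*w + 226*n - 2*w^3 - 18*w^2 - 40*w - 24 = 40*n^3 - 210*n^2 + 50*n - 2*w^3 + w^2*(23*n - 14) + w*(-61*n^2 + 119*n - 20)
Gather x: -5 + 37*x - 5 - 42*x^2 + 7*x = -42*x^2 + 44*x - 10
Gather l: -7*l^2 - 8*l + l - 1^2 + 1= -7*l^2 - 7*l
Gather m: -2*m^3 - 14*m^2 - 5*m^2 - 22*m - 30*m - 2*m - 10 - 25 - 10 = -2*m^3 - 19*m^2 - 54*m - 45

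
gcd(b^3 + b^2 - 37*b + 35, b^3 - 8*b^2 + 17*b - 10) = b^2 - 6*b + 5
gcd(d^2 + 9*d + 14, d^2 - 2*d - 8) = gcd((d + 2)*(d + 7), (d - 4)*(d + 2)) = d + 2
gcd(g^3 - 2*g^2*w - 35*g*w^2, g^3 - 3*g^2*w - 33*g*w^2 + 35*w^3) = -g^2 + 2*g*w + 35*w^2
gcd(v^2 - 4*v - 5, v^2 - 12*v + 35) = v - 5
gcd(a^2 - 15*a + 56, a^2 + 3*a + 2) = 1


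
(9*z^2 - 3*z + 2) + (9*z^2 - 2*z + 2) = 18*z^2 - 5*z + 4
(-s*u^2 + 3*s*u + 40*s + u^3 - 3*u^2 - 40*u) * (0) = 0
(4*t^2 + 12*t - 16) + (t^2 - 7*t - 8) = 5*t^2 + 5*t - 24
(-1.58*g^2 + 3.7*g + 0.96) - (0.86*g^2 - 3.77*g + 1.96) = -2.44*g^2 + 7.47*g - 1.0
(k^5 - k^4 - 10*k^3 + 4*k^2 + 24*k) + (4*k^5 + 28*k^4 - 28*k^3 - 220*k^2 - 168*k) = 5*k^5 + 27*k^4 - 38*k^3 - 216*k^2 - 144*k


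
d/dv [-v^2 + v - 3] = 1 - 2*v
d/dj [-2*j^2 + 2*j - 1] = 2 - 4*j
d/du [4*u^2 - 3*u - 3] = 8*u - 3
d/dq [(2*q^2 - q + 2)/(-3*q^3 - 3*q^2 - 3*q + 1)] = (6*q^4 - 6*q^3 + 9*q^2 + 16*q + 5)/(9*q^6 + 18*q^5 + 27*q^4 + 12*q^3 + 3*q^2 - 6*q + 1)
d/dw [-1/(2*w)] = 1/(2*w^2)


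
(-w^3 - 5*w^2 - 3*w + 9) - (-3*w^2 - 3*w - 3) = -w^3 - 2*w^2 + 12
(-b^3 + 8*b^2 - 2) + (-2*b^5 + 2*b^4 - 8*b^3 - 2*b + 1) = -2*b^5 + 2*b^4 - 9*b^3 + 8*b^2 - 2*b - 1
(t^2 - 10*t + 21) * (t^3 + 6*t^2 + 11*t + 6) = t^5 - 4*t^4 - 28*t^3 + 22*t^2 + 171*t + 126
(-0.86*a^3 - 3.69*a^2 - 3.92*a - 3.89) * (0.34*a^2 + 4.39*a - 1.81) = -0.2924*a^5 - 5.03*a^4 - 15.9753*a^3 - 11.8525*a^2 - 9.9819*a + 7.0409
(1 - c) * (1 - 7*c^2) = 7*c^3 - 7*c^2 - c + 1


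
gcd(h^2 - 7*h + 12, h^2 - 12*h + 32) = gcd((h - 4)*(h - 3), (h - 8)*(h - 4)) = h - 4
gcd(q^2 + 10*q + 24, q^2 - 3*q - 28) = q + 4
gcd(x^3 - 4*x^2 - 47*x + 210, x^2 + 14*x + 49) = x + 7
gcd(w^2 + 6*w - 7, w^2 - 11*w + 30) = 1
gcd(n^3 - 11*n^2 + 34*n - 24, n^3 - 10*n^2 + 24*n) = n^2 - 10*n + 24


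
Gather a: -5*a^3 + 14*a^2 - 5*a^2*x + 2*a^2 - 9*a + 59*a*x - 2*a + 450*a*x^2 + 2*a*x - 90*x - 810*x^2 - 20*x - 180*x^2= -5*a^3 + a^2*(16 - 5*x) + a*(450*x^2 + 61*x - 11) - 990*x^2 - 110*x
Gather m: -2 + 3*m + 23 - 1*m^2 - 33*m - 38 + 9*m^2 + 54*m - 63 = 8*m^2 + 24*m - 80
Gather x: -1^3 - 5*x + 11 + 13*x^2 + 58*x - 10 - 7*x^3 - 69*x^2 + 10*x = -7*x^3 - 56*x^2 + 63*x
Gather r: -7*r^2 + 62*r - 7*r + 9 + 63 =-7*r^2 + 55*r + 72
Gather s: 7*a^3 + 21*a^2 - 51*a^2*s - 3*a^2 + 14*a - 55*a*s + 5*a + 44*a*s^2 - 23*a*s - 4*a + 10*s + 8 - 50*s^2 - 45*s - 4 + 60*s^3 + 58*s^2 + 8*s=7*a^3 + 18*a^2 + 15*a + 60*s^3 + s^2*(44*a + 8) + s*(-51*a^2 - 78*a - 27) + 4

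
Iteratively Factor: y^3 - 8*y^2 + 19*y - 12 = (y - 4)*(y^2 - 4*y + 3) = (y - 4)*(y - 3)*(y - 1)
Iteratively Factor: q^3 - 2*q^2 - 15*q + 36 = (q - 3)*(q^2 + q - 12) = (q - 3)^2*(q + 4)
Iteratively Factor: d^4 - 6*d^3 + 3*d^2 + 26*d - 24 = (d - 1)*(d^3 - 5*d^2 - 2*d + 24) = (d - 1)*(d + 2)*(d^2 - 7*d + 12) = (d - 3)*(d - 1)*(d + 2)*(d - 4)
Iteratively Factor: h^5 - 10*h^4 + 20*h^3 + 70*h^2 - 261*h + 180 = (h - 3)*(h^4 - 7*h^3 - h^2 + 67*h - 60) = (h - 3)*(h + 3)*(h^3 - 10*h^2 + 29*h - 20) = (h - 4)*(h - 3)*(h + 3)*(h^2 - 6*h + 5) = (h - 4)*(h - 3)*(h - 1)*(h + 3)*(h - 5)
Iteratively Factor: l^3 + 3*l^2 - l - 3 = (l - 1)*(l^2 + 4*l + 3) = (l - 1)*(l + 3)*(l + 1)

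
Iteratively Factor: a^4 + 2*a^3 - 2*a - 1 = (a + 1)*(a^3 + a^2 - a - 1) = (a + 1)^2*(a^2 - 1) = (a - 1)*(a + 1)^2*(a + 1)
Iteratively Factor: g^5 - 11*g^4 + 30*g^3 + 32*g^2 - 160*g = (g)*(g^4 - 11*g^3 + 30*g^2 + 32*g - 160) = g*(g + 2)*(g^3 - 13*g^2 + 56*g - 80) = g*(g - 4)*(g + 2)*(g^2 - 9*g + 20) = g*(g - 4)^2*(g + 2)*(g - 5)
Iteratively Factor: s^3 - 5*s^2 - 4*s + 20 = (s - 2)*(s^2 - 3*s - 10) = (s - 2)*(s + 2)*(s - 5)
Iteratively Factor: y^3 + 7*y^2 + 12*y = (y + 3)*(y^2 + 4*y) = y*(y + 3)*(y + 4)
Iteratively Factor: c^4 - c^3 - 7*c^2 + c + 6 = (c - 1)*(c^3 - 7*c - 6) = (c - 1)*(c + 2)*(c^2 - 2*c - 3) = (c - 3)*(c - 1)*(c + 2)*(c + 1)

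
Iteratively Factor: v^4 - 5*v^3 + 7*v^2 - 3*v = (v - 1)*(v^3 - 4*v^2 + 3*v) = (v - 3)*(v - 1)*(v^2 - v) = (v - 3)*(v - 1)^2*(v)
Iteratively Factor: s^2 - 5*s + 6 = (s - 3)*(s - 2)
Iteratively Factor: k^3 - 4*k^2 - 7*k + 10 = (k - 1)*(k^2 - 3*k - 10) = (k - 1)*(k + 2)*(k - 5)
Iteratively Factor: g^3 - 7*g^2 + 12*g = (g - 3)*(g^2 - 4*g) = (g - 4)*(g - 3)*(g)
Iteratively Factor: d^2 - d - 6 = (d + 2)*(d - 3)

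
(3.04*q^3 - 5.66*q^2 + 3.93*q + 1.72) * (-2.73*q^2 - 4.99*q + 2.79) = -8.2992*q^5 + 0.2822*q^4 + 25.9961*q^3 - 40.0977*q^2 + 2.3819*q + 4.7988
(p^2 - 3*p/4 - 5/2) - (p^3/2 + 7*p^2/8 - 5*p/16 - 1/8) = -p^3/2 + p^2/8 - 7*p/16 - 19/8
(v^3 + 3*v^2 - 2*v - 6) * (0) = 0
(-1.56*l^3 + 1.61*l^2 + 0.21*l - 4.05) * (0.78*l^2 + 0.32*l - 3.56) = -1.2168*l^5 + 0.7566*l^4 + 6.2326*l^3 - 8.8234*l^2 - 2.0436*l + 14.418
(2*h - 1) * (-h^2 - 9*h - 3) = -2*h^3 - 17*h^2 + 3*h + 3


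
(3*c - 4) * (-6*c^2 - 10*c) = -18*c^3 - 6*c^2 + 40*c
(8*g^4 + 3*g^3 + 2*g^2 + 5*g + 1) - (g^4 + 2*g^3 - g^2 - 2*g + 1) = 7*g^4 + g^3 + 3*g^2 + 7*g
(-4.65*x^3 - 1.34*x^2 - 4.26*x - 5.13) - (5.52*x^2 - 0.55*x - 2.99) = -4.65*x^3 - 6.86*x^2 - 3.71*x - 2.14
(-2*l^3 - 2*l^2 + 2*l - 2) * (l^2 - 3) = -2*l^5 - 2*l^4 + 8*l^3 + 4*l^2 - 6*l + 6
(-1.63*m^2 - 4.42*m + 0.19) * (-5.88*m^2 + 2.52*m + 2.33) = 9.5844*m^4 + 21.882*m^3 - 16.0535*m^2 - 9.8198*m + 0.4427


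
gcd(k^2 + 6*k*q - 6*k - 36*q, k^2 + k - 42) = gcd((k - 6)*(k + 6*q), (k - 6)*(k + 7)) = k - 6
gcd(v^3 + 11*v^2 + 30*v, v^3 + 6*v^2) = v^2 + 6*v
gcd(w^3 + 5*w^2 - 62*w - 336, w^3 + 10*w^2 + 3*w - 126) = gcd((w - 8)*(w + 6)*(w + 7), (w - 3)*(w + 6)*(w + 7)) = w^2 + 13*w + 42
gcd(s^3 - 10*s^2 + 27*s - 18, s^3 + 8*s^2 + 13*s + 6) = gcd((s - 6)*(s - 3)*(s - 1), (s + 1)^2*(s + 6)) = 1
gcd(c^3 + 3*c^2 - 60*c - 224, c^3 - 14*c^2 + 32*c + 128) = c - 8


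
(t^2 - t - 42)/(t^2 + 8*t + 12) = (t - 7)/(t + 2)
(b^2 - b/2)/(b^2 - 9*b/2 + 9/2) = b*(2*b - 1)/(2*b^2 - 9*b + 9)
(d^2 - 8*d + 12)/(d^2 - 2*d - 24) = (d - 2)/(d + 4)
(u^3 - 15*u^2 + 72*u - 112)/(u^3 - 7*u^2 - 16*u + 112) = (u - 4)/(u + 4)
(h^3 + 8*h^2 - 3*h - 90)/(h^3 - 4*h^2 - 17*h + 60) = (h^2 + 11*h + 30)/(h^2 - h - 20)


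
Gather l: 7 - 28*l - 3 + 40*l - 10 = 12*l - 6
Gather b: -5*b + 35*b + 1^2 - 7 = 30*b - 6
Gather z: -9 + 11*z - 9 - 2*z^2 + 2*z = -2*z^2 + 13*z - 18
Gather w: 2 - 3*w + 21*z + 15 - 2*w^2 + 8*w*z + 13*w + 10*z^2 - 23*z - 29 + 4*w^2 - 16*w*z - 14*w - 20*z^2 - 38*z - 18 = 2*w^2 + w*(-8*z - 4) - 10*z^2 - 40*z - 30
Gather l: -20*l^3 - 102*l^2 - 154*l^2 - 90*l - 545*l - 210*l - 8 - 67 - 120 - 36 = -20*l^3 - 256*l^2 - 845*l - 231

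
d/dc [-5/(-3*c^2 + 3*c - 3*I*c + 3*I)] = 5*(-2*c + 1 - I)/(3*(c^2 - c + I*c - I)^2)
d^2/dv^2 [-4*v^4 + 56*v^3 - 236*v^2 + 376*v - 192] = -48*v^2 + 336*v - 472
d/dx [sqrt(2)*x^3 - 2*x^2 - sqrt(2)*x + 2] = 3*sqrt(2)*x^2 - 4*x - sqrt(2)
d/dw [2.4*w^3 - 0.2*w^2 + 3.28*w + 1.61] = 7.2*w^2 - 0.4*w + 3.28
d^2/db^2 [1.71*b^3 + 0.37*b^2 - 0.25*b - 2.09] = 10.26*b + 0.74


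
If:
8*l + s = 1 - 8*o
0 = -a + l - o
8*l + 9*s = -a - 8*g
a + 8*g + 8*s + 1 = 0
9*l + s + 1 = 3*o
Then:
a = -2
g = -135/8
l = -2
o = 0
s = 17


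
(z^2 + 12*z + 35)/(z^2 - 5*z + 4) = (z^2 + 12*z + 35)/(z^2 - 5*z + 4)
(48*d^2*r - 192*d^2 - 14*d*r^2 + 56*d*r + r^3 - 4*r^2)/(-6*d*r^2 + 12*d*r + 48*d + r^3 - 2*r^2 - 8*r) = (-8*d + r)/(r + 2)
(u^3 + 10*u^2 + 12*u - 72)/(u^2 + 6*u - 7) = (u^3 + 10*u^2 + 12*u - 72)/(u^2 + 6*u - 7)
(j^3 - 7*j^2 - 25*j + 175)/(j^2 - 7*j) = j - 25/j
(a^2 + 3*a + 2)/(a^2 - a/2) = 2*(a^2 + 3*a + 2)/(a*(2*a - 1))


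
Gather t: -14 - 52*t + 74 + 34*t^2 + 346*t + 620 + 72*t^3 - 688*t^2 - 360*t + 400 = 72*t^3 - 654*t^2 - 66*t + 1080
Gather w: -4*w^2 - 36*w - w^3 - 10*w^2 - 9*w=-w^3 - 14*w^2 - 45*w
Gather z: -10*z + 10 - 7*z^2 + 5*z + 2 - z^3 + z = -z^3 - 7*z^2 - 4*z + 12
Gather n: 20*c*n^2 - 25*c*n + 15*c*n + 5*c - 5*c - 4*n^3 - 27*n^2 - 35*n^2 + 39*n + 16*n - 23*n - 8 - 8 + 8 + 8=-4*n^3 + n^2*(20*c - 62) + n*(32 - 10*c)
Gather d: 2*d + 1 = 2*d + 1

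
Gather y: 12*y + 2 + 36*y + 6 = 48*y + 8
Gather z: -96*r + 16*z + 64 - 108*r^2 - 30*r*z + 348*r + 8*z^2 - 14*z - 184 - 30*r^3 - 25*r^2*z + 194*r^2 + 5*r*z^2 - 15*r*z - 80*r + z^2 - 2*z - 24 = -30*r^3 + 86*r^2 + 172*r + z^2*(5*r + 9) + z*(-25*r^2 - 45*r) - 144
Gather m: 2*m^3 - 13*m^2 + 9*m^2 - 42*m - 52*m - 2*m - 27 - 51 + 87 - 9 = 2*m^3 - 4*m^2 - 96*m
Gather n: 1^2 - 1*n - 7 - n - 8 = -2*n - 14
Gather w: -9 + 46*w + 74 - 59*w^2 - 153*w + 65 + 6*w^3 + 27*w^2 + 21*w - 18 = 6*w^3 - 32*w^2 - 86*w + 112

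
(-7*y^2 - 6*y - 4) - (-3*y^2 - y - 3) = -4*y^2 - 5*y - 1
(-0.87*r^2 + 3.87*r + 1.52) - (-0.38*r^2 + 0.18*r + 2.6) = -0.49*r^2 + 3.69*r - 1.08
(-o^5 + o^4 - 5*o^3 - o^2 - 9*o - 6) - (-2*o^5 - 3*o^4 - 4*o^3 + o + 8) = o^5 + 4*o^4 - o^3 - o^2 - 10*o - 14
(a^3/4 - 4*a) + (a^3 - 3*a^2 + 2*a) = 5*a^3/4 - 3*a^2 - 2*a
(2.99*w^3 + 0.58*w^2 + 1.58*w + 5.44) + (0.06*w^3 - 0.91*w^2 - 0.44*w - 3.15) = 3.05*w^3 - 0.33*w^2 + 1.14*w + 2.29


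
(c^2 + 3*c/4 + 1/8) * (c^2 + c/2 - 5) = c^4 + 5*c^3/4 - 9*c^2/2 - 59*c/16 - 5/8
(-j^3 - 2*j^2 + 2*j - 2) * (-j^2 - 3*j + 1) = j^5 + 5*j^4 + 3*j^3 - 6*j^2 + 8*j - 2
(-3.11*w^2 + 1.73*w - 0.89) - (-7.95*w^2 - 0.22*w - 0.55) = 4.84*w^2 + 1.95*w - 0.34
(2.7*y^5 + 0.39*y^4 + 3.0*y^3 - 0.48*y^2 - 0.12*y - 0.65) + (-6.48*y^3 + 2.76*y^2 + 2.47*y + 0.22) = 2.7*y^5 + 0.39*y^4 - 3.48*y^3 + 2.28*y^2 + 2.35*y - 0.43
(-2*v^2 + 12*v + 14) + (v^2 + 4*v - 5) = -v^2 + 16*v + 9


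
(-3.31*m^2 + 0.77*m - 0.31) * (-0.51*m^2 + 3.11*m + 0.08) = 1.6881*m^4 - 10.6868*m^3 + 2.288*m^2 - 0.9025*m - 0.0248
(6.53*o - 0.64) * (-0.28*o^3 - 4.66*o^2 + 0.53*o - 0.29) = -1.8284*o^4 - 30.2506*o^3 + 6.4433*o^2 - 2.2329*o + 0.1856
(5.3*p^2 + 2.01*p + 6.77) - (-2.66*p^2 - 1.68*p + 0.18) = 7.96*p^2 + 3.69*p + 6.59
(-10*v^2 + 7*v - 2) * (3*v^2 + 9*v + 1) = -30*v^4 - 69*v^3 + 47*v^2 - 11*v - 2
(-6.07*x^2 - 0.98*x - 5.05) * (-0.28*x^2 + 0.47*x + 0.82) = 1.6996*x^4 - 2.5785*x^3 - 4.024*x^2 - 3.1771*x - 4.141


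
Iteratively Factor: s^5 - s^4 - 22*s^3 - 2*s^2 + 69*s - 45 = (s - 5)*(s^4 + 4*s^3 - 2*s^2 - 12*s + 9) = (s - 5)*(s - 1)*(s^3 + 5*s^2 + 3*s - 9) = (s - 5)*(s - 1)^2*(s^2 + 6*s + 9) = (s - 5)*(s - 1)^2*(s + 3)*(s + 3)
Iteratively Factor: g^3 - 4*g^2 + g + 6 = (g - 2)*(g^2 - 2*g - 3) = (g - 2)*(g + 1)*(g - 3)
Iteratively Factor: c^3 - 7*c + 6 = (c + 3)*(c^2 - 3*c + 2) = (c - 2)*(c + 3)*(c - 1)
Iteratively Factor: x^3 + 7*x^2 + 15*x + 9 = (x + 3)*(x^2 + 4*x + 3) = (x + 1)*(x + 3)*(x + 3)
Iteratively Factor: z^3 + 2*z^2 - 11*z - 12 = (z + 1)*(z^2 + z - 12) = (z + 1)*(z + 4)*(z - 3)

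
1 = 1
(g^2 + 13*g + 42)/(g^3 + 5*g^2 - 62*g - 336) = 1/(g - 8)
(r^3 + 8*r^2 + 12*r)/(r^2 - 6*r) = (r^2 + 8*r + 12)/(r - 6)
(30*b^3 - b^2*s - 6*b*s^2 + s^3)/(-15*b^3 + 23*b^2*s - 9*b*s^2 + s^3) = (2*b + s)/(-b + s)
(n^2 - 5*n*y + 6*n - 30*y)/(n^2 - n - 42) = (n - 5*y)/(n - 7)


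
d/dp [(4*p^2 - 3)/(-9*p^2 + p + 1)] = (4*p^2 - 46*p + 3)/(81*p^4 - 18*p^3 - 17*p^2 + 2*p + 1)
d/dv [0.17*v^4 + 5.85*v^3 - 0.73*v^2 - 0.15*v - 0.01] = 0.68*v^3 + 17.55*v^2 - 1.46*v - 0.15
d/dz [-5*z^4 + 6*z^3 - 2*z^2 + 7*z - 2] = -20*z^3 + 18*z^2 - 4*z + 7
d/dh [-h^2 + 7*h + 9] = 7 - 2*h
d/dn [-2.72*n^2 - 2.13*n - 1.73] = -5.44*n - 2.13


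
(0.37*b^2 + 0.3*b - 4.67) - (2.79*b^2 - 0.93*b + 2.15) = -2.42*b^2 + 1.23*b - 6.82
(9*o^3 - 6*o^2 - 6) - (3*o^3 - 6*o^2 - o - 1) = 6*o^3 + o - 5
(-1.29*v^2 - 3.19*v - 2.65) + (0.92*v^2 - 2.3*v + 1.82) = -0.37*v^2 - 5.49*v - 0.83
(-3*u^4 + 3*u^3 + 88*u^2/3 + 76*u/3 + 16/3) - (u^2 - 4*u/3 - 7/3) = -3*u^4 + 3*u^3 + 85*u^2/3 + 80*u/3 + 23/3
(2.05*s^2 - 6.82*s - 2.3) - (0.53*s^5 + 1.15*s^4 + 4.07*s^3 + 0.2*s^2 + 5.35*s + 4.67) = -0.53*s^5 - 1.15*s^4 - 4.07*s^3 + 1.85*s^2 - 12.17*s - 6.97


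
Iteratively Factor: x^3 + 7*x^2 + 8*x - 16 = (x + 4)*(x^2 + 3*x - 4) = (x + 4)^2*(x - 1)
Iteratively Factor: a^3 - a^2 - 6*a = (a + 2)*(a^2 - 3*a) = a*(a + 2)*(a - 3)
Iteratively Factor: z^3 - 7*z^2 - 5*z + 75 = (z + 3)*(z^2 - 10*z + 25) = (z - 5)*(z + 3)*(z - 5)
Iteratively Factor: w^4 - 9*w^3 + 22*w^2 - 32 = (w + 1)*(w^3 - 10*w^2 + 32*w - 32) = (w - 4)*(w + 1)*(w^2 - 6*w + 8) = (w - 4)*(w - 2)*(w + 1)*(w - 4)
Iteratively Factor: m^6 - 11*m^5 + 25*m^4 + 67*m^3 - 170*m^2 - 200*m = (m - 5)*(m^5 - 6*m^4 - 5*m^3 + 42*m^2 + 40*m) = (m - 5)*(m - 4)*(m^4 - 2*m^3 - 13*m^2 - 10*m) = (m - 5)^2*(m - 4)*(m^3 + 3*m^2 + 2*m) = m*(m - 5)^2*(m - 4)*(m^2 + 3*m + 2) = m*(m - 5)^2*(m - 4)*(m + 2)*(m + 1)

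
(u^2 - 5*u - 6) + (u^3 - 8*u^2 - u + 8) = u^3 - 7*u^2 - 6*u + 2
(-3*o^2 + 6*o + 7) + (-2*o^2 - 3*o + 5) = -5*o^2 + 3*o + 12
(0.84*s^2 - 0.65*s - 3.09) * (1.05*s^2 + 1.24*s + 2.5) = 0.882*s^4 + 0.3591*s^3 - 1.9505*s^2 - 5.4566*s - 7.725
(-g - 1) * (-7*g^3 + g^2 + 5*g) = 7*g^4 + 6*g^3 - 6*g^2 - 5*g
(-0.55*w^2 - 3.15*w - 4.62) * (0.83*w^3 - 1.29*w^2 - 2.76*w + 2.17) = -0.4565*w^5 - 1.905*w^4 + 1.7469*w^3 + 13.4603*w^2 + 5.9157*w - 10.0254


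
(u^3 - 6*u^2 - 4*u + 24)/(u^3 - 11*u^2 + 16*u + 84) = (u - 2)/(u - 7)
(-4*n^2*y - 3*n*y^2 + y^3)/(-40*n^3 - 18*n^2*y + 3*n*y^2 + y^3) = y*(n + y)/(10*n^2 + 7*n*y + y^2)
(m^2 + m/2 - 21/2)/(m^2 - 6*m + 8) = (2*m^2 + m - 21)/(2*(m^2 - 6*m + 8))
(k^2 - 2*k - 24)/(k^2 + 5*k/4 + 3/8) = 8*(k^2 - 2*k - 24)/(8*k^2 + 10*k + 3)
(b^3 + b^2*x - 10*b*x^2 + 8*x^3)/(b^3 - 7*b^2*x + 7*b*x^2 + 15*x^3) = (b^3 + b^2*x - 10*b*x^2 + 8*x^3)/(b^3 - 7*b^2*x + 7*b*x^2 + 15*x^3)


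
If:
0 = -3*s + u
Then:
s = u/3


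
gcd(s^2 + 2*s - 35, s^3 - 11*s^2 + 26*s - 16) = 1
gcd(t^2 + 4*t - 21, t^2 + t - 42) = t + 7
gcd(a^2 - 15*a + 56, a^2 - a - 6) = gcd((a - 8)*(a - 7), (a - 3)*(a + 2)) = 1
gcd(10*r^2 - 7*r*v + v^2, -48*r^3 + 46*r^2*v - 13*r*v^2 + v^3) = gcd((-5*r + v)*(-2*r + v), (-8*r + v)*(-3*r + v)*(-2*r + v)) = 2*r - v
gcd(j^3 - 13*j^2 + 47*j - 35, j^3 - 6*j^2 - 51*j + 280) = j - 5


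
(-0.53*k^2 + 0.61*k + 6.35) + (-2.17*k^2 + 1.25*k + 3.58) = -2.7*k^2 + 1.86*k + 9.93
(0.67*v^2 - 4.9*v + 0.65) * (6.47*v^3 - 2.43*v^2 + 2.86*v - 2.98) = 4.3349*v^5 - 33.3311*v^4 + 18.0287*v^3 - 17.5901*v^2 + 16.461*v - 1.937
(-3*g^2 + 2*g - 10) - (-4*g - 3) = -3*g^2 + 6*g - 7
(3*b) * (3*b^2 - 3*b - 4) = 9*b^3 - 9*b^2 - 12*b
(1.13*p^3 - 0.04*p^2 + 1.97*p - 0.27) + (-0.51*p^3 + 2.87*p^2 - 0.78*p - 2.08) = 0.62*p^3 + 2.83*p^2 + 1.19*p - 2.35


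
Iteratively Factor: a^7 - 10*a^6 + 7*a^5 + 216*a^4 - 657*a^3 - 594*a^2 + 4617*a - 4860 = (a - 5)*(a^6 - 5*a^5 - 18*a^4 + 126*a^3 - 27*a^2 - 729*a + 972) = (a - 5)*(a - 3)*(a^5 - 2*a^4 - 24*a^3 + 54*a^2 + 135*a - 324) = (a - 5)*(a - 3)^2*(a^4 + a^3 - 21*a^2 - 9*a + 108) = (a - 5)*(a - 3)^3*(a^3 + 4*a^2 - 9*a - 36) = (a - 5)*(a - 3)^3*(a + 4)*(a^2 - 9) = (a - 5)*(a - 3)^3*(a + 3)*(a + 4)*(a - 3)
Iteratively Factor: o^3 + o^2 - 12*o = (o - 3)*(o^2 + 4*o) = o*(o - 3)*(o + 4)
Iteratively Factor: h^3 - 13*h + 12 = (h - 3)*(h^2 + 3*h - 4) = (h - 3)*(h - 1)*(h + 4)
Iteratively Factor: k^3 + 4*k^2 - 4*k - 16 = (k + 4)*(k^2 - 4) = (k + 2)*(k + 4)*(k - 2)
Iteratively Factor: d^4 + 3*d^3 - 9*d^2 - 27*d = (d - 3)*(d^3 + 6*d^2 + 9*d) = d*(d - 3)*(d^2 + 6*d + 9) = d*(d - 3)*(d + 3)*(d + 3)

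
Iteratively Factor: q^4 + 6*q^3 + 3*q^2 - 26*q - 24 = (q - 2)*(q^3 + 8*q^2 + 19*q + 12) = (q - 2)*(q + 1)*(q^2 + 7*q + 12) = (q - 2)*(q + 1)*(q + 3)*(q + 4)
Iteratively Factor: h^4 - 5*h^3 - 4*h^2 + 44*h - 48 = (h + 3)*(h^3 - 8*h^2 + 20*h - 16) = (h - 2)*(h + 3)*(h^2 - 6*h + 8) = (h - 2)^2*(h + 3)*(h - 4)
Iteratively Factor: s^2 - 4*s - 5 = (s - 5)*(s + 1)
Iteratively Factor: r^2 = (r)*(r)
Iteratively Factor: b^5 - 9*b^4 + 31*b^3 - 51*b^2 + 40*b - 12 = (b - 1)*(b^4 - 8*b^3 + 23*b^2 - 28*b + 12) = (b - 3)*(b - 1)*(b^3 - 5*b^2 + 8*b - 4) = (b - 3)*(b - 2)*(b - 1)*(b^2 - 3*b + 2) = (b - 3)*(b - 2)*(b - 1)^2*(b - 2)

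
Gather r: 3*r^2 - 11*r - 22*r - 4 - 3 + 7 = 3*r^2 - 33*r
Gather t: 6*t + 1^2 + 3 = 6*t + 4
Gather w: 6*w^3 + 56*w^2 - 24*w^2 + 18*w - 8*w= 6*w^3 + 32*w^2 + 10*w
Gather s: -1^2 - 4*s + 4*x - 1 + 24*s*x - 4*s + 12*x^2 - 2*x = s*(24*x - 8) + 12*x^2 + 2*x - 2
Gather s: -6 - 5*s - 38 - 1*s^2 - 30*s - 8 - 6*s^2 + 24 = -7*s^2 - 35*s - 28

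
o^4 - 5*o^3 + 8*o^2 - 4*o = o*(o - 2)^2*(o - 1)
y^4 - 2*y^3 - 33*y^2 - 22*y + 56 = (y - 7)*(y - 1)*(y + 2)*(y + 4)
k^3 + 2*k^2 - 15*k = k*(k - 3)*(k + 5)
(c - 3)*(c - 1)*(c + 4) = c^3 - 13*c + 12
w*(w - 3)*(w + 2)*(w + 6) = w^4 + 5*w^3 - 12*w^2 - 36*w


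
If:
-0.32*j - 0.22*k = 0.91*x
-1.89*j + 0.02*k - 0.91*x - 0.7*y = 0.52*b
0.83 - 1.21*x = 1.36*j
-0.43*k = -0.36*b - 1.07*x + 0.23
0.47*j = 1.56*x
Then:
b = -1.34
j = 0.48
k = -1.30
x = 0.15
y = -0.53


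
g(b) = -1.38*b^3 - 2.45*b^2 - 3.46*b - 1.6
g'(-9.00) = -294.70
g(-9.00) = 837.11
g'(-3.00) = -26.02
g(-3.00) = 23.99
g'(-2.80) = -22.20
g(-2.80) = 19.17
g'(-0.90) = -2.40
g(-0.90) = 0.54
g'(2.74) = -47.97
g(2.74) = -57.86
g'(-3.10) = -28.06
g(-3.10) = 26.69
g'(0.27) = -5.08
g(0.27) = -2.74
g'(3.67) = -77.20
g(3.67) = -115.51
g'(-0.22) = -2.58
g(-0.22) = -0.94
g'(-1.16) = -3.35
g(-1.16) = 1.27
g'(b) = -4.14*b^2 - 4.9*b - 3.46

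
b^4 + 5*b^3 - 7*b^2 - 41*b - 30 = (b - 3)*(b + 1)*(b + 2)*(b + 5)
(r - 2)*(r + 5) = r^2 + 3*r - 10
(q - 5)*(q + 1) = q^2 - 4*q - 5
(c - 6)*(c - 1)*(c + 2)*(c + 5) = c^4 - 33*c^2 - 28*c + 60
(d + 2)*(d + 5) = d^2 + 7*d + 10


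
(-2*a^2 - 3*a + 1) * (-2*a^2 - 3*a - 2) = 4*a^4 + 12*a^3 + 11*a^2 + 3*a - 2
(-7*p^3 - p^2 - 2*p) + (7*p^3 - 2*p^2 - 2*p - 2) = -3*p^2 - 4*p - 2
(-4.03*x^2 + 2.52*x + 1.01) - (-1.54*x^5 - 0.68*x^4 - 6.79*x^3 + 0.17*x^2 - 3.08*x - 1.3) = 1.54*x^5 + 0.68*x^4 + 6.79*x^3 - 4.2*x^2 + 5.6*x + 2.31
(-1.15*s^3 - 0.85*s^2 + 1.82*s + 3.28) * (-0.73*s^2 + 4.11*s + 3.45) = 0.8395*s^5 - 4.106*s^4 - 8.7896*s^3 + 2.1533*s^2 + 19.7598*s + 11.316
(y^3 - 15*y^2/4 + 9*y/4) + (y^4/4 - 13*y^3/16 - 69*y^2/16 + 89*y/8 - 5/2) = y^4/4 + 3*y^3/16 - 129*y^2/16 + 107*y/8 - 5/2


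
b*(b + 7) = b^2 + 7*b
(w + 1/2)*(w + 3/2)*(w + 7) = w^3 + 9*w^2 + 59*w/4 + 21/4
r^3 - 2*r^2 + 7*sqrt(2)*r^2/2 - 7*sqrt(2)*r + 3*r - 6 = (r - 2)*(r + sqrt(2)/2)*(r + 3*sqrt(2))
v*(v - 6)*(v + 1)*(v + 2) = v^4 - 3*v^3 - 16*v^2 - 12*v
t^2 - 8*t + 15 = (t - 5)*(t - 3)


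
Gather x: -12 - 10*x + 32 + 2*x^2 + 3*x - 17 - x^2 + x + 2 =x^2 - 6*x + 5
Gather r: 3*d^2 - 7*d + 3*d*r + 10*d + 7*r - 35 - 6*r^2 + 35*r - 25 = 3*d^2 + 3*d - 6*r^2 + r*(3*d + 42) - 60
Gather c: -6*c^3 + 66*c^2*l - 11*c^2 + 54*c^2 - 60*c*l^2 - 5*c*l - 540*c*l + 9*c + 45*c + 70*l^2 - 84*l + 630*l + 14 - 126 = -6*c^3 + c^2*(66*l + 43) + c*(-60*l^2 - 545*l + 54) + 70*l^2 + 546*l - 112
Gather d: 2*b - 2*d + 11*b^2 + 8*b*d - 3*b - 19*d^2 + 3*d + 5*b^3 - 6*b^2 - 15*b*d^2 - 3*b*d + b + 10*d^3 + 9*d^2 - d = 5*b^3 + 5*b^2 + 5*b*d + 10*d^3 + d^2*(-15*b - 10)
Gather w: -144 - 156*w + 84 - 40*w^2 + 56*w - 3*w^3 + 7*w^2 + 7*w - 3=-3*w^3 - 33*w^2 - 93*w - 63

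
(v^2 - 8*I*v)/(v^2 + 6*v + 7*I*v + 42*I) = v*(v - 8*I)/(v^2 + v*(6 + 7*I) + 42*I)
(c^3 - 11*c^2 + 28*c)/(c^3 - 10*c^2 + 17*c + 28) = c/(c + 1)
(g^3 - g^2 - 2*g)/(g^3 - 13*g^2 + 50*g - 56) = g*(g + 1)/(g^2 - 11*g + 28)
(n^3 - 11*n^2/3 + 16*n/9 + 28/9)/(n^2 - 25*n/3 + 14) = (3*n^2 - 4*n - 4)/(3*(n - 6))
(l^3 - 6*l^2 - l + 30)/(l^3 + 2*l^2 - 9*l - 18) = (l - 5)/(l + 3)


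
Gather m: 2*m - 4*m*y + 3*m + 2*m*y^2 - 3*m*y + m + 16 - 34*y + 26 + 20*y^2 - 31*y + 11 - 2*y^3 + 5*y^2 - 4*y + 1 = m*(2*y^2 - 7*y + 6) - 2*y^3 + 25*y^2 - 69*y + 54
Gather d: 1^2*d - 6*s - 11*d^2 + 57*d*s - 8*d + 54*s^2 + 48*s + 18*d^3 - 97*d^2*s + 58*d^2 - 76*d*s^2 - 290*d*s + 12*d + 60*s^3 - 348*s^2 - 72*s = 18*d^3 + d^2*(47 - 97*s) + d*(-76*s^2 - 233*s + 5) + 60*s^3 - 294*s^2 - 30*s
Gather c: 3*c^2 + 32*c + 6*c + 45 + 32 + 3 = 3*c^2 + 38*c + 80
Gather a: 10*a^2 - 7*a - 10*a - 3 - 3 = 10*a^2 - 17*a - 6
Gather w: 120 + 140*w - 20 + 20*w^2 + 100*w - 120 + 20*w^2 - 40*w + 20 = 40*w^2 + 200*w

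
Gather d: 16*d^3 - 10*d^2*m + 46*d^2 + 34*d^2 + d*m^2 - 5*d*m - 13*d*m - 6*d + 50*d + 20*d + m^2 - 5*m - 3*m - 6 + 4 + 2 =16*d^3 + d^2*(80 - 10*m) + d*(m^2 - 18*m + 64) + m^2 - 8*m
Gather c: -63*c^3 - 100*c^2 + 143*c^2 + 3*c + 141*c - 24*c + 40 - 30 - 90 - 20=-63*c^3 + 43*c^2 + 120*c - 100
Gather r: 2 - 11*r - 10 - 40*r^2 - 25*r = -40*r^2 - 36*r - 8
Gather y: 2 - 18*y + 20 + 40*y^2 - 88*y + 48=40*y^2 - 106*y + 70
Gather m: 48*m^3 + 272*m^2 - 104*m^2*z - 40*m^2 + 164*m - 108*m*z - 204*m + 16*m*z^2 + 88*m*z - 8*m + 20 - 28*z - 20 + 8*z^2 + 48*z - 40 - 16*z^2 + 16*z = 48*m^3 + m^2*(232 - 104*z) + m*(16*z^2 - 20*z - 48) - 8*z^2 + 36*z - 40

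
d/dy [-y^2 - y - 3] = -2*y - 1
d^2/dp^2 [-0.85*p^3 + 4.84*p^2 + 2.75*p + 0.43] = 9.68 - 5.1*p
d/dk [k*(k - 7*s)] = 2*k - 7*s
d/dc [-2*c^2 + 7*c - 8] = 7 - 4*c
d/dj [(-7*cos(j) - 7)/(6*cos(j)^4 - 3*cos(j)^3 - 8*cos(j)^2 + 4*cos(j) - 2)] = 7*(-9*(1 - cos(2*j))^2 + 5*cos(j) - 19*cos(2*j) - 9*cos(3*j) + 5)*sin(j)/(2*(-6*cos(j)^4 + 3*cos(j)^3 + 8*cos(j)^2 - 4*cos(j) + 2)^2)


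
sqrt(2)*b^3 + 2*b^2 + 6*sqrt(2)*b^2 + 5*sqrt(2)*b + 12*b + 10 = (b + 5)*(b + sqrt(2))*(sqrt(2)*b + sqrt(2))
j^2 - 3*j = j*(j - 3)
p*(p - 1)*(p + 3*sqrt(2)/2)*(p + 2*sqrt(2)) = p^4 - p^3 + 7*sqrt(2)*p^3/2 - 7*sqrt(2)*p^2/2 + 6*p^2 - 6*p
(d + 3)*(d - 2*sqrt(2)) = d^2 - 2*sqrt(2)*d + 3*d - 6*sqrt(2)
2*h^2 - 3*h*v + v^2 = (-2*h + v)*(-h + v)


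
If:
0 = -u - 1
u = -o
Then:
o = 1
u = -1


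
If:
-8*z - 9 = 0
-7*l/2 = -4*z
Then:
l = -9/7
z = -9/8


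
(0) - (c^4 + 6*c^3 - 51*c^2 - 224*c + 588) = -c^4 - 6*c^3 + 51*c^2 + 224*c - 588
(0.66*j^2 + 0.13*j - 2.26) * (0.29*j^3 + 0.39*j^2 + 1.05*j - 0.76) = 0.1914*j^5 + 0.2951*j^4 + 0.0883000000000002*j^3 - 1.2465*j^2 - 2.4718*j + 1.7176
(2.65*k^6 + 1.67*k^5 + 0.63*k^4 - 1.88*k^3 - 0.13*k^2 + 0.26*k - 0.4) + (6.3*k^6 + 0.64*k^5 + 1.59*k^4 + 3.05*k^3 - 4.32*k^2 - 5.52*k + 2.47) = 8.95*k^6 + 2.31*k^5 + 2.22*k^4 + 1.17*k^3 - 4.45*k^2 - 5.26*k + 2.07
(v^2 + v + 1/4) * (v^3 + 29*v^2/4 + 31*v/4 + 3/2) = v^5 + 33*v^4/4 + 61*v^3/4 + 177*v^2/16 + 55*v/16 + 3/8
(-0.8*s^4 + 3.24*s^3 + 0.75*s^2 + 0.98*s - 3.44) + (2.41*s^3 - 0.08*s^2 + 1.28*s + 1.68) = -0.8*s^4 + 5.65*s^3 + 0.67*s^2 + 2.26*s - 1.76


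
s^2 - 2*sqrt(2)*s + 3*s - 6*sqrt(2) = (s + 3)*(s - 2*sqrt(2))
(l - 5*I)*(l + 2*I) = l^2 - 3*I*l + 10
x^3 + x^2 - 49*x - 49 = (x - 7)*(x + 1)*(x + 7)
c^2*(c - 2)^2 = c^4 - 4*c^3 + 4*c^2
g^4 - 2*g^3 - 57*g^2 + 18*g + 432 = (g - 8)*(g - 3)*(g + 3)*(g + 6)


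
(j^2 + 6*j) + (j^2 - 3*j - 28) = 2*j^2 + 3*j - 28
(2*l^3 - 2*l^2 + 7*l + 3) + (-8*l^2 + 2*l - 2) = 2*l^3 - 10*l^2 + 9*l + 1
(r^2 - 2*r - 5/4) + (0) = r^2 - 2*r - 5/4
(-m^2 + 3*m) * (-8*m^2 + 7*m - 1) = 8*m^4 - 31*m^3 + 22*m^2 - 3*m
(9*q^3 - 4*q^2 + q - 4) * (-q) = -9*q^4 + 4*q^3 - q^2 + 4*q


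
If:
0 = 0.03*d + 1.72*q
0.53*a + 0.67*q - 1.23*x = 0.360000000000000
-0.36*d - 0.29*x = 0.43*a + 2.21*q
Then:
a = 2.23494431185362*x + 0.659785202863962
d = -3.89177936886767*x - 0.882577565632458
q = 0.0678798727128083*x + 0.0153937947494033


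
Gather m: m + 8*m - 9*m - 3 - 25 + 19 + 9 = 0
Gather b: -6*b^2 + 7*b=-6*b^2 + 7*b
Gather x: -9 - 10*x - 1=-10*x - 10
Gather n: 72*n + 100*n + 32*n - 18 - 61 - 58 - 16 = 204*n - 153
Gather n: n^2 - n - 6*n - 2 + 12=n^2 - 7*n + 10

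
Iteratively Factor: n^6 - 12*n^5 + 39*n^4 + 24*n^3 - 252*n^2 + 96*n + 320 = (n - 4)*(n^5 - 8*n^4 + 7*n^3 + 52*n^2 - 44*n - 80) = (n - 4)*(n - 2)*(n^4 - 6*n^3 - 5*n^2 + 42*n + 40) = (n - 4)*(n - 2)*(n + 2)*(n^3 - 8*n^2 + 11*n + 20) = (n - 4)*(n - 2)*(n + 1)*(n + 2)*(n^2 - 9*n + 20) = (n - 4)^2*(n - 2)*(n + 1)*(n + 2)*(n - 5)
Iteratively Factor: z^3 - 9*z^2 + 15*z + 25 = (z - 5)*(z^2 - 4*z - 5) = (z - 5)*(z + 1)*(z - 5)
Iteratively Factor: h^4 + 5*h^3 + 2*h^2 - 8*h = (h + 2)*(h^3 + 3*h^2 - 4*h) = h*(h + 2)*(h^2 + 3*h - 4) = h*(h + 2)*(h + 4)*(h - 1)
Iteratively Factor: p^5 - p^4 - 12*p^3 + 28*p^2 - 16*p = (p + 4)*(p^4 - 5*p^3 + 8*p^2 - 4*p) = p*(p + 4)*(p^3 - 5*p^2 + 8*p - 4) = p*(p - 2)*(p + 4)*(p^2 - 3*p + 2) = p*(p - 2)*(p - 1)*(p + 4)*(p - 2)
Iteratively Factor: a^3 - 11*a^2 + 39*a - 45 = (a - 5)*(a^2 - 6*a + 9) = (a - 5)*(a - 3)*(a - 3)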